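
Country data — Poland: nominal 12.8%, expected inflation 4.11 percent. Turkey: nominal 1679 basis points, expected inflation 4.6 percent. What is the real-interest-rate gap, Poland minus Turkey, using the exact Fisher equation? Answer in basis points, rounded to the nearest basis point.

Poland: (1 + 0.1280)/(1 + 0.0411) − 1 = 8.3469%
Turkey: (1 + 0.1679)/(1 + 0.0460) − 1 = 11.6539%
Differential = 8.3469% − 11.6539% = -3.3070% → -331 basis points.

-331 basis points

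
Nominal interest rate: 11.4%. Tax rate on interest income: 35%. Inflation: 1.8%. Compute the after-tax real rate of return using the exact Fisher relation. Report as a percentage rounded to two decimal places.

After-tax nominal return = 11.4% × (1 − 0.35) = 7.4100%.
1 + r = 1.07410 / 1.01800 = 1.055108
After-tax real rate = 1.055108 − 1 → 5.51%.

5.51%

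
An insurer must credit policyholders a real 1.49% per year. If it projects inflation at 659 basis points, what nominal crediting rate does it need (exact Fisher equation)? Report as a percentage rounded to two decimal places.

8.18%

(1 + i) = (1 + r)(1 + π) = 1.01490 × 1.06590 = 1.08178191
i = 1.08178191 − 1, so the required nominal rate is 8.18%.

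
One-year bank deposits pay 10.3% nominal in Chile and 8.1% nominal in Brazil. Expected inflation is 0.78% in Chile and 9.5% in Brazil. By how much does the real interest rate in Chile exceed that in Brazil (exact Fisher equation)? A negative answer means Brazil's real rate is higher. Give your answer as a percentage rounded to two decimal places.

10.72%

Chile: (1 + 0.1030)/(1 + 0.0078) − 1 = 9.4463%
Brazil: (1 + 0.0810)/(1 + 0.0950) − 1 = -1.2785%
Differential = 9.4463% − (-1.2785%) = 10.7249% → 10.72%.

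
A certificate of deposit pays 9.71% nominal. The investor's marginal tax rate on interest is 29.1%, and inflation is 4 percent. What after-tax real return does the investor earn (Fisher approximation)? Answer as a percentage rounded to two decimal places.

2.88%

After-tax nominal return = 9.71% × (1 − 0.291) = 6.88439%.
r ≈ 6.88439% − 4% → 2.88%.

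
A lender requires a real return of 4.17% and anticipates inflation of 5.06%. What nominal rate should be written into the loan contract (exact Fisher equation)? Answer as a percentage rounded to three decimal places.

(1 + i) = (1 + r)(1 + π) = 1.04170 × 1.05060 = 1.09441002
i = 1.09441002 − 1, so the required nominal rate is 9.441%.

9.441%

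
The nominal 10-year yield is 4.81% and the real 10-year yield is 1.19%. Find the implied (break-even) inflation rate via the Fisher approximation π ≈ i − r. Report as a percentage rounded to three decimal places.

3.620%

π ≈ i − r = 4.81% − 1.19% → 3.620%.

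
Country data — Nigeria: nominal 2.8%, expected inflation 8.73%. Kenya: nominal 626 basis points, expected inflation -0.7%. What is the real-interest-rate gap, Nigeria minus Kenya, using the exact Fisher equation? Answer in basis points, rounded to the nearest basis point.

Nigeria: (1 + 0.0280)/(1 + 0.0873) − 1 = -5.4539%
Kenya: (1 + 0.0626)/(1 − 0.0070) − 1 = 7.0091%
Differential = -5.4539% − 7.0091% = -12.4629% → -1246 basis points.

-1246 basis points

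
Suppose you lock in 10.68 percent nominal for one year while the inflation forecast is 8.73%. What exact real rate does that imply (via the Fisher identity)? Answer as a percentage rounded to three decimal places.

1 + r = 1.10680 / 1.08730 = 1.017934
r = 1.017934 − 1 = 1.7934%, i.e. 1.793%.

1.793%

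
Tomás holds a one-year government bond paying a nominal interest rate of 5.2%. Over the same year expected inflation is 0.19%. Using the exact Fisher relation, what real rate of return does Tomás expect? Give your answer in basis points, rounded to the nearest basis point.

500 basis points

1 + r = 1.05200 / 1.00190 = 1.050005
r = 1.050005 − 1 = 5.0005%, i.e. 500 basis points.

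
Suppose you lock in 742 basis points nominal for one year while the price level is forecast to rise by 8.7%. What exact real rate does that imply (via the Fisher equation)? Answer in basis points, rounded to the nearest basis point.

-118 basis points

By the Fisher equation, 1 + r = (1 + i)/(1 + π).
1 + r = 1.07420 / 1.08700 = 0.988224
r = 0.988224 − 1 = -1.1776%, i.e. -118 basis points.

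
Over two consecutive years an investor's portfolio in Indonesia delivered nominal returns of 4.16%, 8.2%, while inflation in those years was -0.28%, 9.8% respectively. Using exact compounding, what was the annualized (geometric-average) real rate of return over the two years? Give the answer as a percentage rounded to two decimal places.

Compound the nominal returns: 1.0416 × 1.0820 = 1.12701120.
Compound inflation: 0.9972 × 1.0980 = 1.09492560.
Deflate: 1.12701120 / 1.09492560 = 1.02930391.
Annualized real rate = 1.02930391^(1/2) − 1 = 1.4546% → 1.45%.

1.45%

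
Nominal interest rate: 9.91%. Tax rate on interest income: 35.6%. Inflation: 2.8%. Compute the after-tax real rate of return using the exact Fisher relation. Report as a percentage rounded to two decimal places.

After-tax nominal return = 9.91% × (1 − 0.356) = 6.38204%.
1 + r = 1.0638204 / 1.02800 = 1.034845
After-tax real rate = 1.034845 − 1 → 3.48%.

3.48%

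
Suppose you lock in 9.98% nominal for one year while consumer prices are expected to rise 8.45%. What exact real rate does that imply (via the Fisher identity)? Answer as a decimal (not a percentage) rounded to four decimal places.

0.0141

1 + r = 1.09980 / 1.08450 = 1.014108
r = 1.014108 − 1 = 1.4108%, i.e. 0.0141.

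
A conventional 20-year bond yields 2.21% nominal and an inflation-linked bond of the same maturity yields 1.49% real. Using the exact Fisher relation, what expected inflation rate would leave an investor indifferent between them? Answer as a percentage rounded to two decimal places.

(1 + π) = (1 + i)/(1 + r) = 1.02210 / 1.01490 = 1.007094
Break-even inflation = 1.007094 − 1 → 0.71%.

0.71%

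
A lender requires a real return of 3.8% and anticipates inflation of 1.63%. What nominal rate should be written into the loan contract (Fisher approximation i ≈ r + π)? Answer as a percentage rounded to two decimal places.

5.43%

i ≈ r + π = 3.8% + 1.63% = 5.43%.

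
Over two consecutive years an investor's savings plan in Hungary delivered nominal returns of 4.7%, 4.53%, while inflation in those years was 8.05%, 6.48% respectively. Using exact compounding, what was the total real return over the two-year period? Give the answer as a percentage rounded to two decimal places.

Compound the nominal returns: 1.0470 × 1.0453 = 1.0944291.
Compound inflation: 1.0805 × 1.0648 = 1.1505164.
Deflate: 1.0944291 / 1.1505164 = 0.9512503.
Total real return = 0.9512503 − 1 → -4.87%.

-4.87%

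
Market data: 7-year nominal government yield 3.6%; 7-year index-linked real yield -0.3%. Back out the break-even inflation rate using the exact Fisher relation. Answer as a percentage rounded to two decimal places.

(1 + π) = (1 + i)/(1 + r) = 1.03600 / 0.99700 = 1.039117
Break-even inflation = 1.039117 − 1 → 3.91%.

3.91%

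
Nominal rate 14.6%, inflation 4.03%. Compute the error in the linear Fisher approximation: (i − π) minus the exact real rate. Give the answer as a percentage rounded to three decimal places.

Approximate: r ≈ 14.600% − 4.030% = 10.5700%
Exact: (1 + 0.1460)/(1 + 0.0403) − 1 = 10.16053%
Error = 10.5700% − 10.16053% = 0.40947% → 0.409%.

0.409%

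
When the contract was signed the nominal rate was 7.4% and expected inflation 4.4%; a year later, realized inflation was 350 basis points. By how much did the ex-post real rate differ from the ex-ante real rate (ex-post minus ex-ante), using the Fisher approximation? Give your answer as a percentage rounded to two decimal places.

0.90%

Ex-ante: 7.4% − 4.4% = 3.000%
Ex-post: 7.4% − 3.5% = 3.900%
Difference (ex-post − ex-ante) = 0.9000% → 0.90%.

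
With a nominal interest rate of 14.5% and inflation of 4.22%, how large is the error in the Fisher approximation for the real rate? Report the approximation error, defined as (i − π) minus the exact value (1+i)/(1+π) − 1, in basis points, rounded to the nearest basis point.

Approximate: r ≈ 14.500% − 4.220% = 10.2800%
Exact: (1 + 0.1450)/(1 + 0.0422) − 1 = 9.8637%
Error = 10.2800% − 9.8637% = 0.4163% → 42 basis points.

42 basis points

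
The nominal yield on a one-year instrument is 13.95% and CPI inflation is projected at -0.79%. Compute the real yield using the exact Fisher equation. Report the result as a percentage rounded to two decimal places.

14.86%

By the Fisher relation, 1 + r = (1 + i)/(1 + π).
1 + r = 1.13950 / 0.99210 = 1.148574
r = 1.148574 − 1 = 14.8574%, i.e. 14.86%.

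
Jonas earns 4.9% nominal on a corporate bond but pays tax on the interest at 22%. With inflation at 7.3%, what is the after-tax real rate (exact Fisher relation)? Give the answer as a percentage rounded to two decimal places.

After-tax nominal return = 4.9% × (1 − 0.22) = 3.8220%.
1 + r = 1.03822 / 1.07300 = 0.967586
After-tax real rate = 0.967586 − 1 → -3.24%.

-3.24%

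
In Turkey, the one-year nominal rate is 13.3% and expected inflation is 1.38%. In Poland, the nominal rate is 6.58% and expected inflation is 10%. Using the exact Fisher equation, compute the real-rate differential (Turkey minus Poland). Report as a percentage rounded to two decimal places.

14.87%

Turkey: (1 + 0.1330)/(1 + 0.0138) − 1 = 11.7577%
Poland: (1 + 0.0658)/(1 + 0.1000) − 1 = -3.1091%
Differential = 11.7577% − (-3.1091%) = 14.8668% → 14.87%.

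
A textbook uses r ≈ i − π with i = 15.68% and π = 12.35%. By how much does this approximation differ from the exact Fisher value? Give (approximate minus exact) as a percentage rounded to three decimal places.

0.366%

Approximate: r ≈ 15.680% − 12.350% = 3.3300%
Exact: (1 + 0.1568)/(1 + 0.1235) − 1 = 2.9640%
Error = 3.3300% − 2.9640% = 0.3660% → 0.366%.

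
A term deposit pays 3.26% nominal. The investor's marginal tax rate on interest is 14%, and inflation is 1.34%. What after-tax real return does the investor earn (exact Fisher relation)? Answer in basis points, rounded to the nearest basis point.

After-tax nominal return = 3.26% × (1 − 0.14) = 2.8036%.
1 + r = 1.028036 / 1.01340 = 1.014442
After-tax real rate = 1.014442 − 1 → 144 basis points.

144 basis points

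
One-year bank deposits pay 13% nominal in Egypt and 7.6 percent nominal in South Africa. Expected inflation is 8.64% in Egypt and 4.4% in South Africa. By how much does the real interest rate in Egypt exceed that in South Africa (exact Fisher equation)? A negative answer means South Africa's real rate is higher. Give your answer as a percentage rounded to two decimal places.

Egypt: (1 + 0.1300)/(1 + 0.0864) − 1 = 4.0133%
South Africa: (1 + 0.0760)/(1 + 0.0440) − 1 = 3.0651%
Differential = 4.0133% − 3.0651% = 0.9481% → 0.95%.

0.95%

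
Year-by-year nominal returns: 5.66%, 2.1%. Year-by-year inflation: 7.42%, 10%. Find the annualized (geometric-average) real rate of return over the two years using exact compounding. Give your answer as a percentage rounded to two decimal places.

-4.45%

Nominal growth factor = 1.0566 × 1.0210 = 1.07878860
Price-level growth factor = 1.0742 × 1.1000 = 1.18162000
Real growth factor = 1.07878860 / 1.18162000 = 0.91297422
Annualized real rate = 0.91297422^(1/2) − 1 = -4.4503% → -4.45%.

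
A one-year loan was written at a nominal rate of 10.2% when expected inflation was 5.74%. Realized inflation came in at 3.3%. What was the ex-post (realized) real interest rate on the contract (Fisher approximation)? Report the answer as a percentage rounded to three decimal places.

Ex-post: 10.2% − 3.3% = 6.900%
So the realized real rate is 6.900%.

6.900%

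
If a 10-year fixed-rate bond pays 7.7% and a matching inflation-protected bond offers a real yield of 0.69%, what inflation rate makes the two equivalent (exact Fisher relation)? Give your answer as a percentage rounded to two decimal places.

6.96%

(1 + π) = (1 + i)/(1 + r) = 1.07700 / 1.00690 = 1.069620
Break-even inflation = 1.069620 − 1 → 6.96%.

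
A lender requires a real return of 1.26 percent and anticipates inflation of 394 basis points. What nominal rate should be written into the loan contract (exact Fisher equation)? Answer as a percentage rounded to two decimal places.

5.25%

(1 + i) = (1 + r)(1 + π) = 1.01260 × 1.03940 = 1.05249644
i = 1.05249644 − 1, so the required nominal rate is 5.25%.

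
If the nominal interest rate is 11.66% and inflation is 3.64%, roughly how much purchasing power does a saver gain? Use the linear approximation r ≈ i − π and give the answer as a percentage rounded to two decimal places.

r ≈ i − π = 11.66% − 3.64% = 8.02%.

8.02%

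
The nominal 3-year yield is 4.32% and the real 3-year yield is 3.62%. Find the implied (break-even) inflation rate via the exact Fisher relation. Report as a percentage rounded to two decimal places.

0.68%

(1 + π) = (1 + i)/(1 + r) = 1.04320 / 1.03620 = 1.006755
Break-even inflation = 1.006755 − 1 → 0.68%.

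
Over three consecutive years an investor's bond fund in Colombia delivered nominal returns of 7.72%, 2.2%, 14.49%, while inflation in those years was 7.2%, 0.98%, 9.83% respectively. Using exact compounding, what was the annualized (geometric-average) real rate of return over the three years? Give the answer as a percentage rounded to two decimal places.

Nominal growth factor = 1.0772 × 1.0220 × 1.1449 = 1.26041858
Price-level growth factor = 1.0720 × 1.0098 × 1.0983 = 1.18891590
Real growth factor = 1.26041858 / 1.18891590 = 1.06014107
Annualized real rate = 1.06014107^(1/3) − 1 = 1.9658% → 1.97%.

1.97%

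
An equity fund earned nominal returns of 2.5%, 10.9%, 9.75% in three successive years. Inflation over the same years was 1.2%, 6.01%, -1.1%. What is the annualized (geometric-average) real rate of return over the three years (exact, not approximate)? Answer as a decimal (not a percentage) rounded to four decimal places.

0.0555

Nominal growth factor = 1.0250 × 1.1090 × 1.0975 = 1.24755569
Price-level growth factor = 1.0120 × 1.0601 × 0.9890 = 1.06102017
Real growth factor = 1.24755569 / 1.06102017 = 1.17580771
Annualized real rate = 1.17580771^(1/3) − 1 = 5.5469% → 0.0555.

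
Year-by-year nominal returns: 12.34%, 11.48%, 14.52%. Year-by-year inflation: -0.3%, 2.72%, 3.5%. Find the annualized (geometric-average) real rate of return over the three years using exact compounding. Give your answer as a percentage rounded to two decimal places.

10.60%

Nominal growth factor = 1.1234 × 1.1148 × 1.1452 = 1.43420991
Price-level growth factor = 0.9970 × 1.0272 × 1.0350 = 1.05996254
Real growth factor = 1.43420991 / 1.05996254 = 1.35307603
Annualized real rate = 1.35307603^(1/3) − 1 = 10.6048% → 10.60%.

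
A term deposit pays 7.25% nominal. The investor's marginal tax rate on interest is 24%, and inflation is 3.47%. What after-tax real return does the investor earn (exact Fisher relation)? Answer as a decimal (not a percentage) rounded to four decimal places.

0.0197

After-tax nominal return = 7.25% × (1 − 0.24) = 5.5100%.
1 + r = 1.05510 / 1.03470 = 1.019716
After-tax real rate = 1.019716 − 1 → 0.0197.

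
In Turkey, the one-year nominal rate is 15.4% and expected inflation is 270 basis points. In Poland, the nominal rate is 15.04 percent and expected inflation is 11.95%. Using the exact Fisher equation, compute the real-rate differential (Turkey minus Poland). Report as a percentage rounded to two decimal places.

9.61%

Turkey: (1 + 0.1540)/(1 + 0.0270) − 1 = 12.3661%
Poland: (1 + 0.1504)/(1 + 0.1195) − 1 = 2.7602%
Differential = 12.3661% − 2.7602% = 9.6060% → 9.61%.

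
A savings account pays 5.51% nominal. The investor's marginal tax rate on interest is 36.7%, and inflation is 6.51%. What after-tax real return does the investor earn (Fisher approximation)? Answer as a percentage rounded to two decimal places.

After-tax nominal return = 5.51% × (1 − 0.367) = 3.48783%.
r ≈ 3.48783% − 6.51% → -3.02%.

-3.02%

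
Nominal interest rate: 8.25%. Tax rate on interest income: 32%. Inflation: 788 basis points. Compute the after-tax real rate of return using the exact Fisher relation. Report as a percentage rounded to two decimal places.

-2.10%

After-tax nominal return = 8.25% × (1 − 0.32) = 5.6100%.
1 + r = 1.05610 / 1.07880 = 0.978958
After-tax real rate = 0.978958 − 1 → -2.10%.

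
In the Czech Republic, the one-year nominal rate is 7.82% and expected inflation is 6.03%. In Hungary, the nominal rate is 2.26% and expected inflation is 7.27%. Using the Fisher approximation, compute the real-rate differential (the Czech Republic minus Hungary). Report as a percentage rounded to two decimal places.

The Czech Republic: 7.82% − 6.03% = 1.790%
Hungary: 2.26% − 7.27% = -5.010%
Differential = 6.800% → 6.80%.

6.80%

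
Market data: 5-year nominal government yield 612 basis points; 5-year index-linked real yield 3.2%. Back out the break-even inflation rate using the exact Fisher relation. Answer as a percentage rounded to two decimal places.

2.83%

(1 + π) = (1 + i)/(1 + r) = 1.06120 / 1.03200 = 1.028295
Break-even inflation = 1.028295 − 1 → 2.83%.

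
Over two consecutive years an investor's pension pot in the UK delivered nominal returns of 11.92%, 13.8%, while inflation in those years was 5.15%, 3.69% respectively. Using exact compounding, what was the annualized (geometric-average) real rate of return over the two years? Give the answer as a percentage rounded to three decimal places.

8.082%

Nominal growth factor = 1.1192 × 1.1380 = 1.27364960
Price-level growth factor = 1.0515 × 1.0369 = 1.09030035
Real growth factor = 1.27364960 / 1.09030035 = 1.16816398
Annualized real rate = 1.16816398^(1/2) − 1 = 8.0816% → 8.082%.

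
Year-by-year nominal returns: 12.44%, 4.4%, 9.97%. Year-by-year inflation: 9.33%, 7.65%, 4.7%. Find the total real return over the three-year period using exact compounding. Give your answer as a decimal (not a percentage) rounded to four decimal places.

Compound the nominal returns: 1.1244 × 1.0440 × 1.0997 = 1.290909.
Compound inflation: 1.0933 × 1.0765 × 1.0470 = 1.232254.
Deflate: 1.290909 / 1.232254 = 1.047600.
Total real return = 1.047600 − 1 → 0.0476.

0.0476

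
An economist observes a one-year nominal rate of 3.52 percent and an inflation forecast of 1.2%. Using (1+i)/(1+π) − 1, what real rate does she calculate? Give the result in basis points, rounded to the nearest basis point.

229 basis points

By the Fisher relation, 1 + r = (1 + i)/(1 + π).
1 + r = 1.03520 / 1.01200 = 1.022925
r = 1.022925 − 1 = 2.2925%, i.e. 229 basis points.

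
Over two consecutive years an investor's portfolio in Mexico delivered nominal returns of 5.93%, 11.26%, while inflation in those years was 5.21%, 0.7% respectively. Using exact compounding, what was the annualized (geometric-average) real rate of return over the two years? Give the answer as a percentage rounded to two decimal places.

Compound the nominal returns: 1.0593 × 1.1126 = 1.17857718.
Compound inflation: 1.0521 × 1.0070 = 1.05946470.
Deflate: 1.17857718 / 1.05946470 = 1.11242704.
Annualized real rate = 1.11242704^(1/2) − 1 = 5.4717% → 5.47%.

5.47%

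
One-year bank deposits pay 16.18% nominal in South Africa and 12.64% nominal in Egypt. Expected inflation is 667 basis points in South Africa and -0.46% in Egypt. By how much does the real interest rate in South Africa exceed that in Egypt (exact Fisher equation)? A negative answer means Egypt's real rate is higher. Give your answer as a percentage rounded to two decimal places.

-4.25%

South Africa: (1 + 0.1618)/(1 + 0.0667) − 1 = 8.9153%
Egypt: (1 + 0.1264)/(1 − 0.0046) − 1 = 13.1605%
Differential = 8.9153% − 13.1605% = -4.2452% → -4.25%.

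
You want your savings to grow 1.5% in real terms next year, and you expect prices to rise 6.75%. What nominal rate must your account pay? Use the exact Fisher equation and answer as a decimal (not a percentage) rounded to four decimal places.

(1 + i) = (1 + r)(1 + π) = 1.01500 × 1.06750 = 1.0835125
i = 1.0835125 − 1, so the required nominal rate is 0.0835.

0.0835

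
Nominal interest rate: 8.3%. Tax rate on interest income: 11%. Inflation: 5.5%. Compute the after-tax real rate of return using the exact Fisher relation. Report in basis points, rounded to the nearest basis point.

179 basis points

After-tax nominal return = 8.3% × (1 − 0.11) = 7.3870%.
1 + r = 1.07387 / 1.05500 = 1.017886
After-tax real rate = 1.017886 − 1 → 179 basis points.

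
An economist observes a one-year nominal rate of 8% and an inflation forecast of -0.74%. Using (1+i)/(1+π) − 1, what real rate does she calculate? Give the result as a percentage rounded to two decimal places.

8.81%

1 + r = 1.08000 / 0.99260 = 1.088052
r = 1.088052 − 1 = 8.8052%, i.e. 8.81%.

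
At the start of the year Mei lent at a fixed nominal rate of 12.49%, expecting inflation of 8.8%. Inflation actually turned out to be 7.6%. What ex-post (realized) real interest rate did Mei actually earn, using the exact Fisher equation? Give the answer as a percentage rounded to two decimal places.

Ex-post: (1 + 0.1249)/(1 + 0.0760) − 1 = 4.5446%
So the realized real rate is 4.54%.

4.54%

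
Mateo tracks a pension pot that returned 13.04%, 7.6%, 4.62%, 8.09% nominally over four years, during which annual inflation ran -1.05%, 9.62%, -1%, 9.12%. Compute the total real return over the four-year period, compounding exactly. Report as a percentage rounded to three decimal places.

17.381%

Compound the nominal returns: 1.1304 × 1.0760 × 1.0462 × 1.0809 = 1.3754495.
Compound inflation: 0.9895 × 1.0962 × 0.9900 × 1.0912 = 1.1717775.
Deflate: 1.3754495 / 1.1717775 = 1.1738146.
Total real return = 1.1738146 − 1 → 17.381%.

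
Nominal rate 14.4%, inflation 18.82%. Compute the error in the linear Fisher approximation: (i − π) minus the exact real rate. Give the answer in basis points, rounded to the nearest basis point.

-70 basis points

Approximate: r ≈ 14.400% − 18.820% = -4.4200%
Exact: (1 + 0.1440)/(1 + 0.1882) − 1 = -3.7199%
Error = -4.4200% − (-3.7199%) = -0.7001% → -70 basis points.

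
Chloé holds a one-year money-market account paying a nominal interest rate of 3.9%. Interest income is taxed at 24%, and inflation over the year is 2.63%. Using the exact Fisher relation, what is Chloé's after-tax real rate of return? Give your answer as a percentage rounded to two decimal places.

After-tax nominal return = 3.9% × (1 − 0.24) = 2.9640%.
1 + r = 1.02964 / 1.02630 = 1.003254
After-tax real rate = 1.003254 − 1 → 0.33%.

0.33%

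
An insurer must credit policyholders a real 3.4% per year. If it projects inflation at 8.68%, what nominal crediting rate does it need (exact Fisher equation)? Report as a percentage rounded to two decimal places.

(1 + i) = (1 + r)(1 + π) = 1.03400 × 1.08680 = 1.1237512
i = 1.1237512 − 1, so the required nominal rate is 12.38%.

12.38%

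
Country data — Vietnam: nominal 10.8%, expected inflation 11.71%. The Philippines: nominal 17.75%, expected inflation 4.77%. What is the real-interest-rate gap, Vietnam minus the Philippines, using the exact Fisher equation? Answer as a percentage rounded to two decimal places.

Vietnam: (1 + 0.1080)/(1 + 0.1171) − 1 = -0.8146%
The Philippines: (1 + 0.1775)/(1 + 0.0477) − 1 = 12.3890%
Differential = -0.8146% − 12.3890% = -13.2037% → -13.20%.

-13.20%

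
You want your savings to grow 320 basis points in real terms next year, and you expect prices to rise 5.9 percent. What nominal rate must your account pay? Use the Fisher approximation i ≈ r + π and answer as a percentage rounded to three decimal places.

9.100%

i ≈ r + π = 3.2% + 5.9% = 9.100%.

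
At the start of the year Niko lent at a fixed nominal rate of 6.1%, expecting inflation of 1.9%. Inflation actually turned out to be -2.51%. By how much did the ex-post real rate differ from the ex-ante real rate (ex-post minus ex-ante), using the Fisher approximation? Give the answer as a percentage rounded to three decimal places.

4.410%

Ex-ante: 6.1% − 1.9% = 4.200%
Ex-post: 6.1% − (-2.51%) = 8.610%
Difference (ex-post − ex-ante) = 4.4100% → 4.410%.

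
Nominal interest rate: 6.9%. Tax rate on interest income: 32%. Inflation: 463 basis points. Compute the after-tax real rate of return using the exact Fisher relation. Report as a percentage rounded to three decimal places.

0.059%

After-tax nominal return = 6.9% × (1 − 0.32) = 4.6920%.
1 + r = 1.04692 / 1.04630 = 1.000593
After-tax real rate = 1.000593 − 1 → 0.059%.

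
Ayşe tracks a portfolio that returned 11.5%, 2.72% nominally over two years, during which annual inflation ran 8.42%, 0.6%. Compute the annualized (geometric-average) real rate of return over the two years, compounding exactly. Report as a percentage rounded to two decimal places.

2.47%

Nominal growth factor = 1.1150 × 1.0272 = 1.14532800
Price-level growth factor = 1.0842 × 1.0060 = 1.09070520
Real growth factor = 1.14532800 / 1.09070520 = 1.05008026
Annualized real rate = 1.05008026^(1/2) − 1 = 2.4734% → 2.47%.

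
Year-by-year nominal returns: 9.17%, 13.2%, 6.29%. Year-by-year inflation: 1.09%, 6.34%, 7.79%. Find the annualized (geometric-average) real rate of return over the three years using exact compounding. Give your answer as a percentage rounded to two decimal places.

4.27%

Compound the nominal returns: 1.0917 × 1.1320 × 1.0629 = 1.31353650.
Compound inflation: 1.0109 × 1.0634 × 1.0779 = 1.15873286.
Deflate: 1.31353650 / 1.15873286 = 1.13359734.
Annualized real rate = 1.13359734^(1/3) − 1 = 4.2685% → 4.27%.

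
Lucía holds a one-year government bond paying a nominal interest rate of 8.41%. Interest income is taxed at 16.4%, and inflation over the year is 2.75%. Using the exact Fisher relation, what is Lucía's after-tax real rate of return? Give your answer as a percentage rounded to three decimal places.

4.166%

After-tax nominal return = 8.41% × (1 − 0.164) = 7.03076%.
1 + r = 1.0703076 / 1.02750 = 1.041662
After-tax real rate = 1.041662 − 1 → 4.166%.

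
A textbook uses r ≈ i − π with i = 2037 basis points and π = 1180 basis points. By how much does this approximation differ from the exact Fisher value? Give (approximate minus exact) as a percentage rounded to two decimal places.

0.90%

Approximate: r ≈ 20.370% − 11.800% = 8.5700%
Exact: (1 + 0.2037)/(1 + 0.1180) − 1 = 7.6655%
Error = 8.5700% − 7.6655% = 0.9045% → 0.90%.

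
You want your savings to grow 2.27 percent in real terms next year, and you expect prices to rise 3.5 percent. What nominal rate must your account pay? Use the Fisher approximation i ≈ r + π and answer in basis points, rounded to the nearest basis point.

i ≈ r + π = 2.27% + 3.5% = 577 basis points.

577 basis points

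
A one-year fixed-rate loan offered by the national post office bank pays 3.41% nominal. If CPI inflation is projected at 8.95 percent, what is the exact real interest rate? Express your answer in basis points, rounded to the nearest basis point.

1 + r = 1.03410 / 1.08950 = 0.949151
r = 0.949151 − 1 = -5.0849%, i.e. -508 basis points.

-508 basis points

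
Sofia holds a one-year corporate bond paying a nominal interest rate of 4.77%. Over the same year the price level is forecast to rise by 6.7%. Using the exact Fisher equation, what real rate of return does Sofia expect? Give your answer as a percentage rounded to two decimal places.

-1.81%

1 + r = 1.04770 / 1.06700 = 0.981912
r = 0.981912 − 1 = -1.8088%, i.e. -1.81%.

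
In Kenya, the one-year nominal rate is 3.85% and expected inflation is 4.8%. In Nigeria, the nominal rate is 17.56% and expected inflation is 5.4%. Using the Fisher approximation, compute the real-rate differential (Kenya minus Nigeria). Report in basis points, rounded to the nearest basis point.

-1311 basis points

Kenya: 3.85% − 4.8% = -0.950%
Nigeria: 17.56% − 5.4% = 12.160%
Differential = -13.110% → -1311 basis points.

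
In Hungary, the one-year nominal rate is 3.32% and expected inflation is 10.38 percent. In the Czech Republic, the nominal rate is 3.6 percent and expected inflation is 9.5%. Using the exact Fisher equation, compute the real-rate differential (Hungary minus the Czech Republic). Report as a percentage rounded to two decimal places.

Hungary: (1 + 0.0332)/(1 + 0.1038) − 1 = -6.3961%
The Czech Republic: (1 + 0.0360)/(1 + 0.0950) − 1 = -5.3881%
Differential = -6.3961% − (-5.3881%) = -1.0080% → -1.01%.

-1.01%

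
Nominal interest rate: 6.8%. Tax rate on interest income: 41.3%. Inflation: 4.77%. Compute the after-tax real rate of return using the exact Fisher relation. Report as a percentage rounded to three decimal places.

-0.743%

After-tax nominal return = 6.8% × (1 − 0.413) = 3.9916%.
1 + r = 1.039916 / 1.04770 = 0.992570
After-tax real rate = 0.992570 − 1 → -0.743%.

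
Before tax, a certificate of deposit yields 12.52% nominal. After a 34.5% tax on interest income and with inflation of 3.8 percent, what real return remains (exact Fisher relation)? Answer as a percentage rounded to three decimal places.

After-tax nominal return = 12.52% × (1 − 0.345) = 8.2006%.
1 + r = 1.082006 / 1.03800 = 1.04239499
After-tax real rate = 1.04239499 − 1 → 4.239%.

4.239%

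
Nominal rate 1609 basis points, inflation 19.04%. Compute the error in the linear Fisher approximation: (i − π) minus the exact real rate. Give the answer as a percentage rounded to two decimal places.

-0.47%

Approximate: r ≈ 16.090% − 19.040% = -2.9500%
Exact: (1 + 0.1609)/(1 + 0.1904) − 1 = -2.4782%
Error = -2.9500% − (-2.4782%) = -0.4718% → -0.47%.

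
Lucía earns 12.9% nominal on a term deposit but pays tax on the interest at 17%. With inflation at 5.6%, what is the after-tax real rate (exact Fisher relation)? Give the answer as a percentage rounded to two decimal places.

After-tax nominal return = 12.9% × (1 − 0.17) = 10.7070%.
1 + r = 1.10707 / 1.05600 = 1.048362
After-tax real rate = 1.048362 − 1 → 4.84%.

4.84%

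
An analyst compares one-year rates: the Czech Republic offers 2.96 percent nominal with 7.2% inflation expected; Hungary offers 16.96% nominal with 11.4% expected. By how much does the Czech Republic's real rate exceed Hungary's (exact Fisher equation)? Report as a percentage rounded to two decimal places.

-8.95%

The Czech Republic: (1 + 0.0296)/(1 + 0.0720) − 1 = -3.9552%
Hungary: (1 + 0.1696)/(1 + 0.1140) − 1 = 4.9910%
Differential = -3.9552% − 4.9910% = -8.9462% → -8.95%.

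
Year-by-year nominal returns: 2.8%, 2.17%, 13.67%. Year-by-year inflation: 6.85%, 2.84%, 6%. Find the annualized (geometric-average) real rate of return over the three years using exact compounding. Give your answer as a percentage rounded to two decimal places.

Compound the nominal returns: 1.0280 × 1.0217 × 1.1367 = 1.19388465.
Compound inflation: 1.0685 × 1.0284 × 1.0600 = 1.16477612.
Deflate: 1.19388465 / 1.16477612 = 1.02499066.
Annualized real rate = 1.02499066^(1/3) − 1 = 0.8262% → 0.83%.

0.83%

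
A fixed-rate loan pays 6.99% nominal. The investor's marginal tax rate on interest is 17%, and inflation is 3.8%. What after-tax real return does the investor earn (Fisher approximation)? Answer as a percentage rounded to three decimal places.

2.002%

After-tax nominal return = 6.99% × (1 − 0.17) = 5.8017%.
r ≈ 5.8017% − 3.8% → 2.002%.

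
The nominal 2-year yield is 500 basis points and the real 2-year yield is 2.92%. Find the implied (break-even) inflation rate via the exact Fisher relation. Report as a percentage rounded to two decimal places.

(1 + π) = (1 + i)/(1 + r) = 1.05000 / 1.02920 = 1.020210
Break-even inflation = 1.020210 − 1 → 2.02%.

2.02%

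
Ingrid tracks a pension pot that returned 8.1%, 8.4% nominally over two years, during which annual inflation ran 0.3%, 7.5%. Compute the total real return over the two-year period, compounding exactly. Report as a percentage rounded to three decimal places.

8.679%

Compound the nominal returns: 1.0810 × 1.0840 = 1.171804.
Compound inflation: 1.0030 × 1.0750 = 1.078225.
Deflate: 1.171804 / 1.078225 = 1.086790.
Total real return = 1.086790 − 1 → 8.679%.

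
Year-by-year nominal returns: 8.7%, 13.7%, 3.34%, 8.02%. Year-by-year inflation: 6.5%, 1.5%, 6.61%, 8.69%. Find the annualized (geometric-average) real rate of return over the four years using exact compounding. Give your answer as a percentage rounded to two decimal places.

2.44%

Compound the nominal returns: 1.0870 × 1.1370 × 1.0334 × 1.0802 = 1.37963003.
Compound inflation: 1.0650 × 1.0150 × 1.0661 × 1.0869 = 1.25257339.
Deflate: 1.37963003 / 1.25257339 = 1.10143648.
Annualized real rate = 1.10143648^(1/4) − 1 = 2.4448% → 2.44%.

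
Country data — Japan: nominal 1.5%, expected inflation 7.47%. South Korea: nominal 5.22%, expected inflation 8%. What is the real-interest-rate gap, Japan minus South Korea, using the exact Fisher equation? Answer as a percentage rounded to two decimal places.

-2.98%

Japan: (1 + 0.0150)/(1 + 0.0747) − 1 = -5.5550%
South Korea: (1 + 0.0522)/(1 + 0.0800) − 1 = -2.5741%
Differential = -5.5550% − (-2.5741%) = -2.9810% → -2.98%.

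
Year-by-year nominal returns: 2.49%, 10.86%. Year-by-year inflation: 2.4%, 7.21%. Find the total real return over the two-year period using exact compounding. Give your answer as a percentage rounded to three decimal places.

3.495%

Nominal growth factor = 1.0249 × 1.1086 = 1.136204
Price-level growth factor = 1.0240 × 1.0721 = 1.097830
Real growth factor = 1.136204 / 1.097830 = 1.034954
Total real return = 1.034954 − 1 → 3.495%.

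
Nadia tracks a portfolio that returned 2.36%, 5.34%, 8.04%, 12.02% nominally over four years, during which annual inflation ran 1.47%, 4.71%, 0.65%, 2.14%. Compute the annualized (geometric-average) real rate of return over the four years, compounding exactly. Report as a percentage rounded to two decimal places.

4.55%

Nominal growth factor = 1.0236 × 1.0534 × 1.0804 × 1.1202 = 1.30497964
Price-level growth factor = 1.0147 × 1.0471 × 1.0065 × 1.0214 = 1.09228370
Real growth factor = 1.30497964 / 1.09228370 = 1.19472591
Annualized real rate = 1.19472591^(1/4) − 1 = 4.5483% → 4.55%.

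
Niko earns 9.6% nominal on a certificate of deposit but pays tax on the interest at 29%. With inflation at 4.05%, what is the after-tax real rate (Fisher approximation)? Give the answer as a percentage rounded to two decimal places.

2.77%

After-tax nominal return = 9.6% × (1 − 0.29) = 6.8160%.
r ≈ 6.8160% − 4.05% → 2.77%.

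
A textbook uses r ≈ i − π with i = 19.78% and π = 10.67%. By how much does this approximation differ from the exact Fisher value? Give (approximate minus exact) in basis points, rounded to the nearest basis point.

Approximate: r ≈ 19.780% − 10.670% = 9.1100%
Exact: (1 + 0.1978)/(1 + 0.1067) − 1 = 8.2317%
Error = 9.1100% − 8.2317% = 0.8783% → 88 basis points.

88 basis points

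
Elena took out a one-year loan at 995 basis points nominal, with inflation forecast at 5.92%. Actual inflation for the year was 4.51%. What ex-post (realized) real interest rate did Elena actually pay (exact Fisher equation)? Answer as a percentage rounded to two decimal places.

5.21%

Ex-post: (1 + 0.0995)/(1 + 0.0451) − 1 = 5.2052%
So the realized real rate is 5.21%.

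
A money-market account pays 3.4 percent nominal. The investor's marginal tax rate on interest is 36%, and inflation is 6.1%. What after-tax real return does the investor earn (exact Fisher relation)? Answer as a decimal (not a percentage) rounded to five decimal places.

-0.03698

After-tax nominal return = 3.4% × (1 − 0.36) = 2.1760%.
1 + r = 1.02176 / 1.06100 = 0.963016
After-tax real rate = 0.963016 − 1 → -0.03698.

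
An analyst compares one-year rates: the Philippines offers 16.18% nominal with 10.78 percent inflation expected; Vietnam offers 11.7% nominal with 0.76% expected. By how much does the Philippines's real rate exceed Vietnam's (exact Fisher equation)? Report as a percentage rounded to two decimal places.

The Philippines: (1 + 0.1618)/(1 + 0.1078) − 1 = 4.8745%
Vietnam: (1 + 0.1170)/(1 + 0.0076) − 1 = 10.8575%
Differential = 4.8745% − 10.8575% = -5.9830% → -5.98%.

-5.98%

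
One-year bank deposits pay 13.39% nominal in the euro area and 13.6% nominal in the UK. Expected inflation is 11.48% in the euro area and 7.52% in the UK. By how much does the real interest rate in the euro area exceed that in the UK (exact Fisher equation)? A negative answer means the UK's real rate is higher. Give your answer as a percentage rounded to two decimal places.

-3.94%

The euro area: (1 + 0.1339)/(1 + 0.1148) − 1 = 1.7133%
The UK: (1 + 0.1360)/(1 + 0.0752) − 1 = 5.6548%
Differential = 1.7133% − 5.6548% = -3.9415% → -3.94%.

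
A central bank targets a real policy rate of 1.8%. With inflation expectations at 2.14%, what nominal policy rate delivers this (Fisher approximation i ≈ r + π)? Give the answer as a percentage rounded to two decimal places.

i ≈ r + π = 1.8% + 2.14% = 3.94%.

3.94%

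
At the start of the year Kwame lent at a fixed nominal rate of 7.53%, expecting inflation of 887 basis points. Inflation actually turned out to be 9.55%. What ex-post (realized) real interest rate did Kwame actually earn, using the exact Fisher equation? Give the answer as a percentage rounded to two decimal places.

Ex-post: (1 + 0.0753)/(1 + 0.0955) − 1 = -1.8439%
So the realized real rate is -1.84%.

-1.84%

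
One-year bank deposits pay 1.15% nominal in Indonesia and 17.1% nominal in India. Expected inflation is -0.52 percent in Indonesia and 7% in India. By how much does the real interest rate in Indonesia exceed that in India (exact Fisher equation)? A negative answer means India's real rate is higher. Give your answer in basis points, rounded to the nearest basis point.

Indonesia: (1 + 0.0115)/(1 − 0.0052) − 1 = 1.6787%
India: (1 + 0.1710)/(1 + 0.0700) − 1 = 9.4393%
Differential = 1.6787% − 9.4393% = -7.7605% → -776 basis points.

-776 basis points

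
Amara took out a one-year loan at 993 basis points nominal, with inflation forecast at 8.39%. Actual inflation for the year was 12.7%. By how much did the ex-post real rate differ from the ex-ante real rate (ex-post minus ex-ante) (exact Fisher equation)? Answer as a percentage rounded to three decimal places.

Ex-ante: (1 + 0.0993)/(1 + 0.0839) − 1 = 1.4208%
Ex-post: (1 + 0.0993)/(1 + 0.1270) − 1 = -2.4579%
Difference (ex-post − ex-ante) = -3.8786% → -3.879%.

-3.879%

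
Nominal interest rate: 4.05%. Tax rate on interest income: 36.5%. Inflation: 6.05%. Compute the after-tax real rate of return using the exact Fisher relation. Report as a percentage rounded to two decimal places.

-3.28%

After-tax nominal return = 4.05% × (1 − 0.365) = 2.57175%.
1 + r = 1.0257175 / 1.06050 = 0.967202
After-tax real rate = 0.967202 − 1 → -3.28%.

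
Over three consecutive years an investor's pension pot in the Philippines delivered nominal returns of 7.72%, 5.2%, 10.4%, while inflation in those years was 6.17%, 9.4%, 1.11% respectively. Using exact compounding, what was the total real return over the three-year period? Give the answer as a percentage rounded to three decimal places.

Nominal growth factor = 1.0772 × 1.0520 × 1.1040 = 1.251069
Price-level growth factor = 1.0617 × 1.0940 × 1.0111 = 1.174392
Real growth factor = 1.251069 / 1.174392 = 1.065290
Total real return = 1.065290 − 1 → 6.529%.

6.529%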